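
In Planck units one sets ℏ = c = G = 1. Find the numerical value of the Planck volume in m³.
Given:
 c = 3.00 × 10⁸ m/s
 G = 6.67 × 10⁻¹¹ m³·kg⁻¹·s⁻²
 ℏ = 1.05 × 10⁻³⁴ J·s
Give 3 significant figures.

4.18 × 10⁻¹⁰⁵ m³

V_P = (ℏG/c³)^(3/2)
  = √(1.75 × 10⁻²⁰⁹)
  = 4.18 × 10⁻¹⁰⁵ m³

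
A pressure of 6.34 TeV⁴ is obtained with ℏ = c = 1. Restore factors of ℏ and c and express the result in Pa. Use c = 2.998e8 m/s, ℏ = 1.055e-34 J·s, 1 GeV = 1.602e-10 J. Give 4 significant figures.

1.320e50 Pa

Pressure is [E]/[L]³ = [E]⁴/(ℏc)³.
1 GeV⁴ → 1/(ℏc)³ × (1 GeV in J)⁴ = 2.082e37 Pa.
Convert the energy scale: 6.34 TeV⁴ = 6.34e12 GeV⁴.
Result: 6.34e12 × 2.082e37 = 1.320e50 Pa.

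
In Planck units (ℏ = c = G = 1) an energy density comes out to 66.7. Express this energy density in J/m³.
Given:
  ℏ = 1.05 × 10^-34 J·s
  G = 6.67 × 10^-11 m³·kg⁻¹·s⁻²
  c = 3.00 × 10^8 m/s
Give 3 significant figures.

One Planck energy density: u_P = c⁷/(ℏG²) = 4.68 × 10^113 J/m³.
66.7 × 4.68 × 10^113 J/m³ = 3.12 × 10^115 J/m³

3.12 × 10^115 J/m³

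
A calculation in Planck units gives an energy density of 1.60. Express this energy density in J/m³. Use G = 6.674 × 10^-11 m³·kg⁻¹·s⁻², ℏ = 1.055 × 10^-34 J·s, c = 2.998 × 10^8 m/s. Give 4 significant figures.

One Planck energy density: u_P = c⁷/(ℏG²) = 4.632 × 10^113 J/m³.
1.60 × 4.632 × 10^113 J/m³ = 7.412 × 10^113 J/m³

7.412 × 10^113 J/m³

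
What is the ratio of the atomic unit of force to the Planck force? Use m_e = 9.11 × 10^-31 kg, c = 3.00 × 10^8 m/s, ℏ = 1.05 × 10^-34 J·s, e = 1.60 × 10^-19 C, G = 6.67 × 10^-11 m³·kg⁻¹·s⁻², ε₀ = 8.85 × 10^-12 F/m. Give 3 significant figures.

6.86 × 10^-52

atomic unit of force: F_au = E_h/a₀ = m_e²e⁶/((4πε₀)³ℏ⁴) = 8.33 × 10^-8 N
Planck force: F_P = c⁴/G = 1.21 × 10^44 N
ratio = 8.33 × 10^-8 / 1.21 × 10^44 = 6.86 × 10^-52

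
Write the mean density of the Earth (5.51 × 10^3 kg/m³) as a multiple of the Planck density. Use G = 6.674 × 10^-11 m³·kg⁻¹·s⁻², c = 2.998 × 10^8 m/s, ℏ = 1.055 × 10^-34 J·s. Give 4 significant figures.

1.069 × 10^-93

Planck density: ρ_P = c⁵/(ℏG²) = 5.154 × 10^96 kg/m³.
5.51 × 10^3 / 5.154 × 10^96 = 1.069 × 10^-93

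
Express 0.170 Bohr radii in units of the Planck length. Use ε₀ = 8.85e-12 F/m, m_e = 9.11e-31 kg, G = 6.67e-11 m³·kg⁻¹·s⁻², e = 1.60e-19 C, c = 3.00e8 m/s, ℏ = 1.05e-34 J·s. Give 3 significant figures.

5.55e23

Bohr radius: a₀ = 4πε₀ℏ²/(m_e e²) = 5.26e-11 m
Planck length: ℓ_P = √(ℏG/c³) = 1.61e-35 m
0.170 × 5.26e-11 / 1.61e-35 = 5.55e23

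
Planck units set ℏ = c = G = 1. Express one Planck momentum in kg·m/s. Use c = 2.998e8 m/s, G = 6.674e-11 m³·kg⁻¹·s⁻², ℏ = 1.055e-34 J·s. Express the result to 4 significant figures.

The unique combination of the constants set to 1 with dimensions of momentum is p_P = √(ℏc³/G).
  = √(42.60)
  = 6.527 kg·m/s

6.527 kg·m/s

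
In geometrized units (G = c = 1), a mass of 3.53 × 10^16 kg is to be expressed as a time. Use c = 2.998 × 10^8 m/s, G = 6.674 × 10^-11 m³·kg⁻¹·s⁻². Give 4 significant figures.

8.743 × 10^-20 s

Mass → time via G/c³.
3.53 × 10^16 kg × (G/c³) = 8.743 × 10^-20 s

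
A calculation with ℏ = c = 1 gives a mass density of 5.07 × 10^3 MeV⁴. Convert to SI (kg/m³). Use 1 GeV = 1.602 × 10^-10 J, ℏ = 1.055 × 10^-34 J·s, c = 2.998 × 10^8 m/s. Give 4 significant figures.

1.174 × 10^12 kg/m³

Mass density is [E]/(c²[L]³) = [E]⁴/(ℏ³c⁵).
1 GeV⁴ → 1/(ℏ³c⁵) × (1 GeV in J)⁴ = 2.316 × 10^20 kg/m³.
Convert the energy scale: 5.07 × 10^3 MeV⁴ = 5.07 × 10^-9 GeV⁴.
Result: 5.07 × 10^-9 × 2.316 × 10^20 = 1.174 × 10^12 kg/m³.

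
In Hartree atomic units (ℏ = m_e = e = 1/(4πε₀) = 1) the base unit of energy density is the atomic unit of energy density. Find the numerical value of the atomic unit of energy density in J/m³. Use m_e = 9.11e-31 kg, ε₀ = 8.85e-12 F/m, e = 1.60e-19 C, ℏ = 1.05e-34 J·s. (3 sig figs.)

3.01e13 J/m³

u_au = E_h/a₀³ = m_e⁴e¹⁰/((4πε₀)⁵ℏ⁸)
E_h = 4.38e-18 J
a₀ = 5.26e-11 m
E_h/a₀³ = 3.01e13 J/m³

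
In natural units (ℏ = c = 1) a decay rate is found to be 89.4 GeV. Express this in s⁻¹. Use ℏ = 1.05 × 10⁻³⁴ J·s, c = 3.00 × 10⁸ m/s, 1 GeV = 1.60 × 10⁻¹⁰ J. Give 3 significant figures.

A rate is [E]/ℏ; divide by ℏ.
1 GeV → 1/ℏ × (1 GeV in J) = 1.52 × 10²⁴ s⁻¹.
Result: 89.4 × 1.52 × 10²⁴ = 1.36 × 10²⁶ s⁻¹.

1.36 × 10²⁶ s⁻¹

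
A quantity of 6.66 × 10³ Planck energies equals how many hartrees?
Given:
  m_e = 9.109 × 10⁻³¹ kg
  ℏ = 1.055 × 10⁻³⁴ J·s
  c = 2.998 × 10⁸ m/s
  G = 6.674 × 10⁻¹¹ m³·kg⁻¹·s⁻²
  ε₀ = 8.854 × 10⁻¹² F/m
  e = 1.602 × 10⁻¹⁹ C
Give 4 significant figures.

2.993 × 10³⁰

Planck energy: E_P = √(ℏc⁵/G) = 1.957 × 10⁹ J
hartree: E_h = m_e e⁴/(4πε₀ℏ)² = 4.354 × 10⁻¹⁸ J
6.66 × 10³ × 1.957 × 10⁹ / 4.354 × 10⁻¹⁸ = 2.993 × 10³⁰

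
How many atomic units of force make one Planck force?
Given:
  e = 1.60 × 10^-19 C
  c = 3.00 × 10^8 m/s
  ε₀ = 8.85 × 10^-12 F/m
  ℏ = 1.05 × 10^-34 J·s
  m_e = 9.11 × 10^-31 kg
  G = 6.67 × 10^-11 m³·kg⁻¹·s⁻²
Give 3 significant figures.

Planck force: F_P = c⁴/G = 1.21 × 10^44 N
atomic unit of force: F_au = E_h/a₀ = m_e²e⁶/((4πε₀)³ℏ⁴) = 8.33 × 10^-8 N
ratio = 1.21 × 10^44 / 8.33 × 10^-8 = 1.46 × 10^51

1.46 × 10^51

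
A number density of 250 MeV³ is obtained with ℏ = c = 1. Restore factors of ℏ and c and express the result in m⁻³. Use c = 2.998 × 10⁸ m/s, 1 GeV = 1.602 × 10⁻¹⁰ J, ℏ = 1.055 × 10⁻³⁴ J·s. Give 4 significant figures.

Number density is [L]⁻³ = [E]³/(ℏc)³.
1 GeV³ → 1/(ℏc)³ × (1 GeV in J)³ = 1.299 × 10⁴⁷ m⁻³.
Convert the energy scale: 250 MeV³ = 2.50 × 10⁻⁷ GeV³.
Result: 2.50 × 10⁻⁷ × 1.299 × 10⁴⁷ = 3.248 × 10⁴⁰ m⁻³.

3.248 × 10⁴⁰ m⁻³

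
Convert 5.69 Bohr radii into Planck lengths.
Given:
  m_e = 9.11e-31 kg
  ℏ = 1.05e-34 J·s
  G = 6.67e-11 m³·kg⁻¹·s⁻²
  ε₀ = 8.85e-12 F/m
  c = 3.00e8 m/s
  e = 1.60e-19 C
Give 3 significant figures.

1.86e25

Bohr radius: a₀ = 4πε₀ℏ²/(m_e e²) = 5.26e-11 m
Planck length: ℓ_P = √(ℏG/c³) = 1.61e-35 m
5.69 × 5.26e-11 / 1.61e-35 = 1.86e25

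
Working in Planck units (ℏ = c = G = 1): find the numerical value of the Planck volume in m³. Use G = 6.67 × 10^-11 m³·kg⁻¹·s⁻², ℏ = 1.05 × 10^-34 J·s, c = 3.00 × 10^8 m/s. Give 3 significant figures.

4.18 × 10^-105 m³

The unique combination of the constants set to 1 with dimensions of volume is V_P = (ℏG/c³)^(3/2).
  = √(1.75 × 10^-209)
  = 4.18 × 10^-105 m³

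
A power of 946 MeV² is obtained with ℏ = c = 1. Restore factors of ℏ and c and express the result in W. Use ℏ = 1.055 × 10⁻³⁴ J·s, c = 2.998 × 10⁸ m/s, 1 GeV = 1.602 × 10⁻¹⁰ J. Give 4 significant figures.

2.301 × 10¹¹ W

Power is [E]/[T] = [E]²/ℏ.
1 GeV² → 1/ℏ × (1 GeV in J)² = 2.433 × 10¹⁴ W.
Convert the energy scale: 946 MeV² = 9.46 × 10⁻⁴ GeV².
Result: 9.46 × 10⁻⁴ × 2.433 × 10¹⁴ = 2.301 × 10¹¹ W.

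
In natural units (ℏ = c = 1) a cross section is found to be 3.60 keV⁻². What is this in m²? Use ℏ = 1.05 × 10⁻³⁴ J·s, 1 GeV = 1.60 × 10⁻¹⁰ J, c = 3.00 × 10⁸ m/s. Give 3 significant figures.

1.40 × 10⁻¹⁹ m²

Area is [L]² = [E]⁻²·(ℏc)²; restore (ℏc)².
1 GeV⁻² → (ℏc)² × (1 GeV in J)⁻² = 3.88 × 10⁻³² m².
Convert the energy scale: 3.60 keV⁻² = 3.60 × 10¹² GeV⁻².
Result: 3.60 × 10¹² × 3.88 × 10⁻³² = 1.40 × 10⁻¹⁹ m².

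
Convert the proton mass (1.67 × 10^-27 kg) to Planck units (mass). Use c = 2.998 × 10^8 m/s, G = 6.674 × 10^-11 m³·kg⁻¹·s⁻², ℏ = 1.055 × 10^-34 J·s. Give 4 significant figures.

Planck mass: m_P = √(ℏc/G) = 2.177 × 10^-8 kg.
1.67 × 10^-27 / 2.177 × 10^-8 = 7.671 × 10^-20

7.671 × 10^-20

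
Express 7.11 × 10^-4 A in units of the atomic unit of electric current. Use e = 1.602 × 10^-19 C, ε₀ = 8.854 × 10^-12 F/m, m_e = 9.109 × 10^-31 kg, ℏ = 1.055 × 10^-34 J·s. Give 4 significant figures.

0.1075

atomic unit of electric current: I_au = e E_h/ℏ = m_e e⁵/((4πε₀)²ℏ³) = 6.612 × 10^-3 A.
7.11 × 10^-4 / 6.612 × 10^-3 = 0.1075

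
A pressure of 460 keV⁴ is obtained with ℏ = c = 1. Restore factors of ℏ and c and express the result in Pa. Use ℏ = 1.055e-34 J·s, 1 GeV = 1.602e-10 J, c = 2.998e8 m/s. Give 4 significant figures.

9.575e15 Pa

Pressure is [E]/[L]³ = [E]⁴/(ℏc)³.
1 GeV⁴ → 1/(ℏc)³ × (1 GeV in J)⁴ = 2.082e37 Pa.
Convert the energy scale: 460 keV⁴ = 4.60e-22 GeV⁴.
Result: 4.60e-22 × 2.082e37 = 9.575e15 Pa.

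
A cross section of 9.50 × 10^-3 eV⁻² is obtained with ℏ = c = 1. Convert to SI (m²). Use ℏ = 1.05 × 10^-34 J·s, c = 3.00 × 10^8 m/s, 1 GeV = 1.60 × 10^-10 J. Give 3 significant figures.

3.68 × 10^-16 m²

Area is [L]² = [E]⁻²·(ℏc)²; restore (ℏc)².
1 GeV⁻² → (ℏc)² × (1 GeV in J)⁻² = 3.88 × 10^-32 m².
Convert the energy scale: 9.50 × 10^-3 eV⁻² = 9.50 × 10^15 GeV⁻².
Result: 9.50 × 10^15 × 3.88 × 10^-32 = 3.68 × 10^-16 m².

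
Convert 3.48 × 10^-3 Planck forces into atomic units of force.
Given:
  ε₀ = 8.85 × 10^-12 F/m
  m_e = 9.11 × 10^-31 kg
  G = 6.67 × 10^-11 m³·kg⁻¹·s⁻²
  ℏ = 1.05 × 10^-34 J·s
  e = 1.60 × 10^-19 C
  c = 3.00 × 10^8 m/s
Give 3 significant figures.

Planck force: F_P = c⁴/G = 1.21 × 10^44 N
atomic unit of force: F_au = E_h/a₀ = m_e²e⁶/((4πε₀)³ℏ⁴) = 8.33 × 10^-8 N
3.48 × 10^-3 × 1.21 × 10^44 / 8.33 × 10^-8 = 5.07 × 10^48

5.07 × 10^48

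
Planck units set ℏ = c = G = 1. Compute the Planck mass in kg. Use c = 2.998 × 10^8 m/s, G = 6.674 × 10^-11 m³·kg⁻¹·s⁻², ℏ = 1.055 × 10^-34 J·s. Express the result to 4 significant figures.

2.177 × 10^-8 kg

The unique combination of the constants set to 1 with dimensions of mass is m_P = √(ℏc/G).
  = √(4.739 × 10^-16)
  = 2.177 × 10^-8 kg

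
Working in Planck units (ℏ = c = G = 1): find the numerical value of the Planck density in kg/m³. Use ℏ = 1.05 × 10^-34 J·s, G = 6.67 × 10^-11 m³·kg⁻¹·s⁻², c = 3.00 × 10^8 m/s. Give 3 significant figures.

From ℏ = c = G = 1 the density scale is ρ_P = c⁵/(ℏG²).
  = 2.43 × 10^42 / 4.67 × 10^-55
  = 5.20 × 10^96 kg/m³

5.20 × 10^96 kg/m³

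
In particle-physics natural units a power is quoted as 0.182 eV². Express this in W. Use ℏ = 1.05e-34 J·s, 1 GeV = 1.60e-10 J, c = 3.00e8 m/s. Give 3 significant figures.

4.44e-5 W

Power is [E]/[T] = [E]²/ℏ.
1 GeV² → 1/ℏ × (1 GeV in J)² = 2.44e14 W.
Convert the energy scale: 0.182 eV² = 1.82e-19 GeV².
Result: 1.82e-19 × 2.44e14 = 4.44e-5 W.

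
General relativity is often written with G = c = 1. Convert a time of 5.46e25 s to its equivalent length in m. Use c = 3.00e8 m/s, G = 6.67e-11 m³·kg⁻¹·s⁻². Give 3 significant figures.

1.64e34 m

Time → length via c.
5.46e25 s × (c) = 1.64e34 m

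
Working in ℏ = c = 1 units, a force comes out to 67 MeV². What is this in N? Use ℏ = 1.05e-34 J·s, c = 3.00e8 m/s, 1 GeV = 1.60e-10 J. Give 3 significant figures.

54.5 N

Force is [E]/[L] = [E]²/(ℏc); restore (ℏc)⁻¹.
1 GeV² → 1/(ℏc) × (1 GeV in J)² = 8.13e5 N.
Convert the energy scale: 67 MeV² = 6.70e-5 GeV².
Result: 6.70e-5 × 8.13e5 = 54.5 N.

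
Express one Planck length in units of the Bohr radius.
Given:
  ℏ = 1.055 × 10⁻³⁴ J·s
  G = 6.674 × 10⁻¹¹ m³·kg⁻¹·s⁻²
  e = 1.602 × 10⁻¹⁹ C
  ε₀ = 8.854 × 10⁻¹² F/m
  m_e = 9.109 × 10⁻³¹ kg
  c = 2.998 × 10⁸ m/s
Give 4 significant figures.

Planck length: ℓ_P = √(ℏG/c³) = 1.616 × 10⁻³⁵ m
Bohr radius: a₀ = 4πε₀ℏ²/(m_e e²) = 5.297 × 10⁻¹¹ m
ratio = 1.616 × 10⁻³⁵ / 5.297 × 10⁻¹¹ = 3.051 × 10⁻²⁵

3.051 × 10⁻²⁵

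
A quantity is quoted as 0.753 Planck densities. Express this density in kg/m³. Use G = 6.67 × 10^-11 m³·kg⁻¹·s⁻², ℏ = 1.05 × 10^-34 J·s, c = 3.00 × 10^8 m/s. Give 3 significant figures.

One Planck density: ρ_P = c⁵/(ℏG²) = 5.20 × 10^96 kg/m³.
0.753 × 5.20 × 10^96 kg/m³ = 3.92 × 10^96 kg/m³

3.92 × 10^96 kg/m³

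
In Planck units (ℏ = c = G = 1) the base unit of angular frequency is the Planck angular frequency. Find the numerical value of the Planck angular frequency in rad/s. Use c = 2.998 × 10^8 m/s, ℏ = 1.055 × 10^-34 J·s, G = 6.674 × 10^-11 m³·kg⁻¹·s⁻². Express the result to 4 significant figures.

1.855 × 10^43 rad/s

ω_P = √(c⁵/(ℏG))
  = √(3.440 × 10^86)
  = 1.855 × 10^43 rad/s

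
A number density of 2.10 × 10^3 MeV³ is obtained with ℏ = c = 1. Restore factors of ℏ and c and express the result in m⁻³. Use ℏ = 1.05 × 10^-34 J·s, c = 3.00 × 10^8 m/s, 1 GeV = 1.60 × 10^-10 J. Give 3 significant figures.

Number density is [L]⁻³ = [E]³/(ℏc)³.
1 GeV³ → 1/(ℏc)³ × (1 GeV in J)³ = 1.31 × 10^47 m⁻³.
Convert the energy scale: 2.10 × 10^3 MeV³ = 2.10 × 10^-6 GeV³.
Result: 2.10 × 10^-6 × 1.31 × 10^47 = 2.75 × 10^41 m⁻³.

2.75 × 10^41 m⁻³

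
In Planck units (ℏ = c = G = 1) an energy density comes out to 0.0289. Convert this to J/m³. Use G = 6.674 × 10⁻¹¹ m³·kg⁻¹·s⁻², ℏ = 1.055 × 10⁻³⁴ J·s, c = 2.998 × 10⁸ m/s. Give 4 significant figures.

1.339 × 10¹¹² J/m³

One Planck energy density: u_P = c⁷/(ℏG²) = 4.632 × 10¹¹³ J/m³.
0.0289 × 4.632 × 10¹¹³ J/m³ = 1.339 × 10¹¹² J/m³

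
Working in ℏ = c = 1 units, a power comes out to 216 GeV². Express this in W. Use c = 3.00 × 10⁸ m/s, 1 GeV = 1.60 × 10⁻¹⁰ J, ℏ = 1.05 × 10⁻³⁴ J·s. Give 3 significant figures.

5.27 × 10¹⁶ W

Power is [E]/[T] = [E]²/ℏ.
1 GeV² → 1/ℏ × (1 GeV in J)² = 2.44 × 10¹⁴ W.
Result: 216 × 2.44 × 10¹⁴ = 5.27 × 10¹⁶ W.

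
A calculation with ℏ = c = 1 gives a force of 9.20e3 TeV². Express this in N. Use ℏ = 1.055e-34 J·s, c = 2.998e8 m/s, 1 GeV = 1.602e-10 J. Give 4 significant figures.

Force is [E]/[L] = [E]²/(ℏc); restore (ℏc)⁻¹.
1 GeV² → 1/(ℏc) × (1 GeV in J)² = 8.114e5 N.
Convert the energy scale: 9.20e3 TeV² = 9.20e9 GeV².
Result: 9.20e9 × 8.114e5 = 7.465e15 N.

7.465e15 N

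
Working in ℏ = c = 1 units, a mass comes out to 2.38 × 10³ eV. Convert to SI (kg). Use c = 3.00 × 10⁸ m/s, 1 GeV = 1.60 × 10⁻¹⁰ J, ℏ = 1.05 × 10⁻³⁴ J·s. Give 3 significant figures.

Mass is [E]/c²; divide by c².
1 GeV → 1/c² × (1 GeV in J) = 1.78 × 10⁻²⁷ kg.
Convert the energy scale: 2.38 × 10³ eV = 2.38 × 10⁻⁶ GeV.
Result: 2.38 × 10⁻⁶ × 1.78 × 10⁻²⁷ = 4.23 × 10⁻³³ kg.

4.23 × 10⁻³³ kg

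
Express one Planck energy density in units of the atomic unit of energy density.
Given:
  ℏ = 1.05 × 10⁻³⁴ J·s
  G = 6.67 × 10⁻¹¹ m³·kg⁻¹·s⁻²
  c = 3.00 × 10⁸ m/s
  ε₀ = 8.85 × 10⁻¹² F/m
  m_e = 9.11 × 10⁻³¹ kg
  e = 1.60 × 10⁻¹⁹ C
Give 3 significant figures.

1.55 × 10¹⁰⁰

Planck energy density: u_P = c⁷/(ℏG²) = 4.68 × 10¹¹³ J/m³
atomic unit of energy density: u_au = E_h/a₀³ = m_e⁴e¹⁰/((4πε₀)⁵ℏ⁸) = 3.01 × 10¹³ J/m³
ratio = 4.68 × 10¹¹³ / 3.01 × 10¹³ = 1.55 × 10¹⁰⁰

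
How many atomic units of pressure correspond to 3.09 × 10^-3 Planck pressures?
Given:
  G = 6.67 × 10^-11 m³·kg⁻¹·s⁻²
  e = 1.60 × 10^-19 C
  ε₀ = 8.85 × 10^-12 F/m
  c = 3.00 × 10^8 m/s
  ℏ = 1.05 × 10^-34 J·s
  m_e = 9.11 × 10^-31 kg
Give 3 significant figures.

4.80 × 10^97

Planck pressure: p_P = c⁷/(ℏG²) = 4.68 × 10^113 Pa
atomic unit of pressure: P_au = E_h/a₀³ = m_e⁴e¹⁰/((4πε₀)⁵ℏ⁸) = 3.01 × 10^13 Pa
3.09 × 10^-3 × 4.68 × 10^113 / 3.01 × 10^13 = 4.80 × 10^97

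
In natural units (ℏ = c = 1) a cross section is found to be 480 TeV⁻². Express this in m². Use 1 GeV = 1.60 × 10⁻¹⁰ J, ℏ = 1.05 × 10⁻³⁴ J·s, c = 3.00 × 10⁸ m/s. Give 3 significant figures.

1.86 × 10⁻³⁵ m²

Area is [L]² = [E]⁻²·(ℏc)²; restore (ℏc)².
1 GeV⁻² → (ℏc)² × (1 GeV in J)⁻² = 3.88 × 10⁻³² m².
Convert the energy scale: 480 TeV⁻² = 4.80 × 10⁻⁴ GeV⁻².
Result: 4.80 × 10⁻⁴ × 3.88 × 10⁻³² = 1.86 × 10⁻³⁵ m².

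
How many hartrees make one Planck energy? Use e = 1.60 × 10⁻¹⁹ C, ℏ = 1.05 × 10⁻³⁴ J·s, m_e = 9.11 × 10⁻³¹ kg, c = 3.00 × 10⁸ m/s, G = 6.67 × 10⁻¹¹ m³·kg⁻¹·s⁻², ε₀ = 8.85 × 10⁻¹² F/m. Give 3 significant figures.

4.47 × 10²⁶

Planck energy: E_P = √(ℏc⁵/G) = 1.96 × 10⁹ J
hartree: E_h = m_e e⁴/(4πε₀ℏ)² = 4.38 × 10⁻¹⁸ J
ratio = 1.96 × 10⁹ / 4.38 × 10⁻¹⁸ = 4.47 × 10²⁶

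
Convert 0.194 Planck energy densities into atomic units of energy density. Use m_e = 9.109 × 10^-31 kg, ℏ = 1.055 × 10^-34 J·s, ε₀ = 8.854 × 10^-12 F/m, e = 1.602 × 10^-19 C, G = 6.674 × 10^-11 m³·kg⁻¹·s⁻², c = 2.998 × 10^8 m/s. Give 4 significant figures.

Planck energy density: u_P = c⁷/(ℏG²) = 4.632 × 10^113 J/m³
atomic unit of energy density: u_au = E_h/a₀³ = m_e⁴e¹⁰/((4πε₀)⁵ℏ⁸) = 2.929 × 10^13 J/m³
0.194 × 4.632 × 10^113 / 2.929 × 10^13 = 3.068 × 10^99

3.068 × 10^99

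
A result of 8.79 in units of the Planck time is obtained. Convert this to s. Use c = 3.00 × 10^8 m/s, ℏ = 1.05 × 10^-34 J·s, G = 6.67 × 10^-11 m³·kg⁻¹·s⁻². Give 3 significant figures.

One Planck time: t_P = √(ℏG/c⁵) = 5.37 × 10^-44 s.
8.79 × 5.37 × 10^-44 s = 4.72 × 10^-43 s

4.72 × 10^-43 s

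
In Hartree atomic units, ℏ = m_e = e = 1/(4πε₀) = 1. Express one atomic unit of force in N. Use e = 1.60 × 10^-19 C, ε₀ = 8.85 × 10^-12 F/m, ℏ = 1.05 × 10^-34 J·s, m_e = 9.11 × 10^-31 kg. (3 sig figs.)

8.33 × 10^-8 N

From ℏ = m_e = e = 1/(4πε₀) = 1 the force scale is F_au = E_h/a₀ = m_e²e⁶/((4πε₀)³ℏ⁴).
E_h = 4.38 × 10^-18 J
a₀ = 5.26 × 10^-11 m
E_h/a₀ = 8.33 × 10^-8 N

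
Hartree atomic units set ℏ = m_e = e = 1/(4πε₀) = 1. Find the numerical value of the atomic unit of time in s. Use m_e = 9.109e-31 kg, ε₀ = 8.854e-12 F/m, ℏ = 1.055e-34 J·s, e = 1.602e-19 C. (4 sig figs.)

2.423e-17 s

Dimensional analysis gives τ_au = (4πε₀)²ℏ³/(m_e e⁴).
E_h = 4.354e-18 J
ℏ/E_h = 2.423e-17 s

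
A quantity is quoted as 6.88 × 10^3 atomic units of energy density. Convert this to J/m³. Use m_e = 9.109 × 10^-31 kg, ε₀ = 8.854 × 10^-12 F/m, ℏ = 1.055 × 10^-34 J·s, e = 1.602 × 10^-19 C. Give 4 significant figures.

One atomic unit of energy density: u_au = E_h/a₀³ = m_e⁴e¹⁰/((4πε₀)⁵ℏ⁸) = 2.929 × 10^13 J/m³.
6.88 × 10^3 × 2.929 × 10^13 J/m³ = 2.015 × 10^17 J/m³

2.015 × 10^17 J/m³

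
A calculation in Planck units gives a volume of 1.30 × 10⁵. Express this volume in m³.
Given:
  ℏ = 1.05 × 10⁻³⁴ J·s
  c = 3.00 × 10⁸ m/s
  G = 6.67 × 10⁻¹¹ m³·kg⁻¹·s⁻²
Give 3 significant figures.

One Planck volume: V_P = (ℏG/c³)^(3/2) = 4.18 × 10⁻¹⁰⁵ m³.
1.30 × 10⁵ × 4.18 × 10⁻¹⁰⁵ m³ = 5.43 × 10⁻¹⁰⁰ m³

5.43 × 10⁻¹⁰⁰ m³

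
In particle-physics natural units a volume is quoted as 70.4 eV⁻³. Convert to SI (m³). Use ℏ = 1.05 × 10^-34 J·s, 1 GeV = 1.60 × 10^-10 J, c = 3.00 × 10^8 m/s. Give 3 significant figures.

5.37 × 10^-19 m³

Volume is [L]³ = [E]⁻³·(ℏc)³.
1 GeV⁻³ → (ℏc)³ × (1 GeV in J)⁻³ = 7.63 × 10^-48 m³.
Convert the energy scale: 70.4 eV⁻³ = 7.04 × 10^28 GeV⁻³.
Result: 7.04 × 10^28 × 7.63 × 10^-48 = 5.37 × 10^-19 m³.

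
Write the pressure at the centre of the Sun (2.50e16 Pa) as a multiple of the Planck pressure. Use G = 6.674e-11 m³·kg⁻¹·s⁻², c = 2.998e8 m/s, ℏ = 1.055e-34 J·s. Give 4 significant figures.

Planck pressure: p_P = c⁷/(ℏG²) = 4.632e113 Pa.
2.50e16 / 4.632e113 = 5.397e-98

5.397e-98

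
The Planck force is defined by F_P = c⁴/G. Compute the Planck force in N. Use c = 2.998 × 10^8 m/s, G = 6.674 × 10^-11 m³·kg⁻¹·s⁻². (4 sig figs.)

F_P = c⁴/G
  = 8.078 × 10^33 / 6.674 × 10^-11
  = 1.210 × 10^44 N

1.210 × 10^44 N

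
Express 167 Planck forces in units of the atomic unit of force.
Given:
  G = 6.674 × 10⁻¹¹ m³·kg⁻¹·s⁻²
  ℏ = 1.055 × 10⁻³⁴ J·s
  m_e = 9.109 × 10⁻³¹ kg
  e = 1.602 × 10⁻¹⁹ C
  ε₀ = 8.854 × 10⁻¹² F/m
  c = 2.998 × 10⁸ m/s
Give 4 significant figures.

Planck force: F_P = c⁴/G = 1.210 × 10⁴⁴ N
atomic unit of force: F_au = E_h/a₀ = m_e²e⁶/((4πε₀)³ℏ⁴) = 8.220 × 10⁻⁸ N
167 × 1.210 × 10⁴⁴ / 8.220 × 10⁻⁸ = 2.459 × 10⁵³

2.459 × 10⁵³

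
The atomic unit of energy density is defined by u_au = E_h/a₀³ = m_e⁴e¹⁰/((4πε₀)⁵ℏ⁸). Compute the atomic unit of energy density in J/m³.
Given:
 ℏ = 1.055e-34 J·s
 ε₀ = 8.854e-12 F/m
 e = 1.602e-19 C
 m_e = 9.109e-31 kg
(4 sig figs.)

2.929e13 J/m³

u_au = E_h/a₀³ = m_e⁴e¹⁰/((4πε₀)⁵ℏ⁸)
E_h = 4.354e-18 J
a₀ = 5.297e-11 m
E_h/a₀³ = 2.929e13 J/m³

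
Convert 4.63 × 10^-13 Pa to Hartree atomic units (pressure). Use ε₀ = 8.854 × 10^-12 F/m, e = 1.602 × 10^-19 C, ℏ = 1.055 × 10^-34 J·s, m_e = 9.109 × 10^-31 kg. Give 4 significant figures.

atomic unit of pressure: P_au = E_h/a₀³ = m_e⁴e¹⁰/((4πε₀)⁵ℏ⁸) = 2.929 × 10^13 Pa.
4.63 × 10^-13 / 2.929 × 10^13 = 1.581 × 10^-26

1.581 × 10^-26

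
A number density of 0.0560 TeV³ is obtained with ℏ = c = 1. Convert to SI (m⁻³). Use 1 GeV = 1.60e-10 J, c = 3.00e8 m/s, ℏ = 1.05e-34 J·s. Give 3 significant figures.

7.34e54 m⁻³

Number density is [L]⁻³ = [E]³/(ℏc)³.
1 GeV³ → 1/(ℏc)³ × (1 GeV in J)³ = 1.31e47 m⁻³.
Convert the energy scale: 0.0560 TeV³ = 5.60e7 GeV³.
Result: 5.60e7 × 1.31e47 = 7.34e54 m⁻³.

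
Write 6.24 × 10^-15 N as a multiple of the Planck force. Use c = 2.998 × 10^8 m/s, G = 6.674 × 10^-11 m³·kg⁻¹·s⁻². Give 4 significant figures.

Planck force: F_P = c⁴/G = 1.210 × 10^44 N.
6.24 × 10^-15 / 1.210 × 10^44 = 5.155 × 10^-59

5.155 × 10^-59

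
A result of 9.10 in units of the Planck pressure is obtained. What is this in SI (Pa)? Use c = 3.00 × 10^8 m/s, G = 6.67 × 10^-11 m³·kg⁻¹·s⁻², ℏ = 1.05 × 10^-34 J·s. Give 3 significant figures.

4.26 × 10^114 Pa

One Planck pressure: p_P = c⁷/(ℏG²) = 4.68 × 10^113 Pa.
9.10 × 4.68 × 10^113 Pa = 4.26 × 10^114 Pa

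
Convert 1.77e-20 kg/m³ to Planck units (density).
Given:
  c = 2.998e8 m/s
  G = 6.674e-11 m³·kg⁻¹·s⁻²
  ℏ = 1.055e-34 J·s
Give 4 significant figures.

Planck density: ρ_P = c⁵/(ℏG²) = 5.154e96 kg/m³.
1.77e-20 / 5.154e96 = 3.434e-117

3.434e-117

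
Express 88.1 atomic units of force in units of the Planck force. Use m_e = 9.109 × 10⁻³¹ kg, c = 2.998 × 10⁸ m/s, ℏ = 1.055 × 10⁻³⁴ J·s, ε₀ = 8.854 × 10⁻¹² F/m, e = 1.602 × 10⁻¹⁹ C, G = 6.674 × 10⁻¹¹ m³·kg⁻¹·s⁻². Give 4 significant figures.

atomic unit of force: F_au = E_h/a₀ = m_e²e⁶/((4πε₀)³ℏ⁴) = 8.220 × 10⁻⁸ N
Planck force: F_P = c⁴/G = 1.210 × 10⁴⁴ N
88.1 × 8.220 × 10⁻⁸ / 1.210 × 10⁴⁴ = 5.983 × 10⁻⁵⁰

5.983 × 10⁻⁵⁰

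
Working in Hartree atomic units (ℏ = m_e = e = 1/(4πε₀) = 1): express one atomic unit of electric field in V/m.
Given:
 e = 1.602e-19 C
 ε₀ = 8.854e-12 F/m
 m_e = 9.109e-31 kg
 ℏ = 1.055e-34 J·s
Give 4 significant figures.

5.131e11 V/m

Dimensional analysis gives E_au = E_h/(e a₀) = m_e²e⁵/((4πε₀)³ℏ⁴).
E_h = 4.354e-18 J
a₀ = 5.297e-11 m
E_h/(e·a₀) = 5.131e11 V/m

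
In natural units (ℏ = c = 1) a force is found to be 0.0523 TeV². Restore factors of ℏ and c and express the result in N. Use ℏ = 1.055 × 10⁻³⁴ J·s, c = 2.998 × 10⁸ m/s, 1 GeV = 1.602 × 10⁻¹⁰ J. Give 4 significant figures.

4.244 × 10¹⁰ N

Force is [E]/[L] = [E]²/(ℏc); restore (ℏc)⁻¹.
1 GeV² → 1/(ℏc) × (1 GeV in J)² = 8.114 × 10⁵ N.
Convert the energy scale: 0.0523 TeV² = 5.23 × 10⁴ GeV².
Result: 5.23 × 10⁴ × 8.114 × 10⁵ = 4.244 × 10¹⁰ N.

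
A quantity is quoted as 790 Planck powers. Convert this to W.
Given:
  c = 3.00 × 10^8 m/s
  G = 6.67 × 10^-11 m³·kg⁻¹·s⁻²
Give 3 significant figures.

2.88 × 10^55 W

One Planck power: P_P = c⁵/G = 3.64 × 10^52 W.
790 × 3.64 × 10^52 W = 2.88 × 10^55 W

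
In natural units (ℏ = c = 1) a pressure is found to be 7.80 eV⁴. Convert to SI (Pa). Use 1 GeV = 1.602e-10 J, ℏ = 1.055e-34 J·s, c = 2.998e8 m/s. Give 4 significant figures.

162.4 Pa

Pressure is [E]/[L]³ = [E]⁴/(ℏc)³.
1 GeV⁴ → 1/(ℏc)³ × (1 GeV in J)⁴ = 2.082e37 Pa.
Convert the energy scale: 7.80 eV⁴ = 7.80e-36 GeV⁴.
Result: 7.80e-36 × 2.082e37 = 162.4 Pa.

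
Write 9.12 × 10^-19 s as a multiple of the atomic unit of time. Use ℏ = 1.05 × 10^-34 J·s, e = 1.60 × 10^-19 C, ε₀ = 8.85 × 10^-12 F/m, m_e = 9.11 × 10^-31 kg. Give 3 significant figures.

atomic unit of time: τ_au = (4πε₀)²ℏ³/(m_e e⁴) = 2.40 × 10^-17 s.
9.12 × 10^-19 / 2.40 × 10^-17 = 0.0380

0.0380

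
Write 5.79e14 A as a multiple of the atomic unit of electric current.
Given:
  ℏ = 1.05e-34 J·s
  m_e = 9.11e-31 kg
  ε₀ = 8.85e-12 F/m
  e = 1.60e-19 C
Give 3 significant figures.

8.68e16

atomic unit of electric current: I_au = e E_h/ℏ = m_e e⁵/((4πε₀)²ℏ³) = 6.67e-3 A.
5.79e14 / 6.67e-3 = 8.68e16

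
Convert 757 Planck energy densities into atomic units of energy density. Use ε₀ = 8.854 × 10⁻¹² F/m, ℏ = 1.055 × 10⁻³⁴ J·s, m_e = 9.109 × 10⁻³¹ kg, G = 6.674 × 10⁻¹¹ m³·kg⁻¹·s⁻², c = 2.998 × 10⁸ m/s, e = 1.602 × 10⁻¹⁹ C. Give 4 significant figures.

Planck energy density: u_P = c⁷/(ℏG²) = 4.632 × 10¹¹³ J/m³
atomic unit of energy density: u_au = E_h/a₀³ = m_e⁴e¹⁰/((4πε₀)⁵ℏ⁸) = 2.929 × 10¹³ J/m³
757 × 4.632 × 10¹¹³ / 2.929 × 10¹³ = 1.197 × 10¹⁰³

1.197 × 10¹⁰³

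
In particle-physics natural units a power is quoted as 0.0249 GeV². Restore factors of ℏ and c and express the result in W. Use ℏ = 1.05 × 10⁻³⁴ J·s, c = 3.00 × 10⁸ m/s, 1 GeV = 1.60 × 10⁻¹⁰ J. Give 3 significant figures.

6.07 × 10¹² W

Power is [E]/[T] = [E]²/ℏ.
1 GeV² → 1/ℏ × (1 GeV in J)² = 2.44 × 10¹⁴ W.
Result: 0.0249 × 2.44 × 10¹⁴ = 6.07 × 10¹² W.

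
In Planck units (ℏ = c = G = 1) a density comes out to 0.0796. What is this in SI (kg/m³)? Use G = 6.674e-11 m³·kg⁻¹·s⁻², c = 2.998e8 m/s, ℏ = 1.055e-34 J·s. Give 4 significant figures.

One Planck density: ρ_P = c⁵/(ℏG²) = 5.154e96 kg/m³.
0.0796 × 5.154e96 kg/m³ = 4.102e95 kg/m³

4.102e95 kg/m³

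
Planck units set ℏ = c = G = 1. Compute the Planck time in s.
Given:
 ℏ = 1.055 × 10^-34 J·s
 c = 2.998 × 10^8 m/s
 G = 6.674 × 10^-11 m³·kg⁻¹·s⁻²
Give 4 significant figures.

5.392 × 10^-44 s

From ℏ = c = G = 1 the time scale is t_P = √(ℏG/c⁵).
  = √(2.907 × 10^-87)
  = 5.392 × 10^-44 s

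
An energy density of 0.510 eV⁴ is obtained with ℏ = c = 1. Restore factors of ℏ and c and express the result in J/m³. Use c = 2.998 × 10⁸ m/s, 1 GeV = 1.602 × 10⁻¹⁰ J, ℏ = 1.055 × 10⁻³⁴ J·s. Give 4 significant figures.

[E]/[L]³ = [E]⁴/(ℏc)³; restore (ℏc)⁻³.
1 GeV⁴ → 1/(ℏc)³ × (1 GeV in J)⁴ = 2.082 × 10³⁷ J/m³.
Convert the energy scale: 0.510 eV⁴ = 5.10 × 10⁻³⁷ GeV⁴.
Result: 5.10 × 10⁻³⁷ × 2.082 × 10³⁷ = 10.62 J/m³.

10.62 J/m³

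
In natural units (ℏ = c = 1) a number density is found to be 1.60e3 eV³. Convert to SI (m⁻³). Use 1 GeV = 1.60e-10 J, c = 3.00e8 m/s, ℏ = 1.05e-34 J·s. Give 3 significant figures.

Number density is [L]⁻³ = [E]³/(ℏc)³.
1 GeV³ → 1/(ℏc)³ × (1 GeV in J)³ = 1.31e47 m⁻³.
Convert the energy scale: 1.60e3 eV³ = 1.60e-24 GeV³.
Result: 1.60e-24 × 1.31e47 = 2.10e23 m⁻³.

2.10e23 m⁻³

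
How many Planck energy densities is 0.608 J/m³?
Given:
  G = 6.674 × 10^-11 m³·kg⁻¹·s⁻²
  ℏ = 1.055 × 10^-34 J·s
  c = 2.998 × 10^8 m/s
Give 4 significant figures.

1.313 × 10^-114

Planck energy density: u_P = c⁷/(ℏG²) = 4.632 × 10^113 J/m³.
0.608 / 4.632 × 10^113 = 1.313 × 10^-114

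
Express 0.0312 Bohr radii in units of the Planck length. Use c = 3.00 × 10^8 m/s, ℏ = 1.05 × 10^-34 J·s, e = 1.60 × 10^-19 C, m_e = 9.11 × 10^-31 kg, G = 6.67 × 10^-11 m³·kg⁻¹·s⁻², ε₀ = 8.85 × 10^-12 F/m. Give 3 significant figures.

Bohr radius: a₀ = 4πε₀ℏ²/(m_e e²) = 5.26 × 10^-11 m
Planck length: ℓ_P = √(ℏG/c³) = 1.61 × 10^-35 m
0.0312 × 5.26 × 10^-11 / 1.61 × 10^-35 = 1.02 × 10^23

1.02 × 10^23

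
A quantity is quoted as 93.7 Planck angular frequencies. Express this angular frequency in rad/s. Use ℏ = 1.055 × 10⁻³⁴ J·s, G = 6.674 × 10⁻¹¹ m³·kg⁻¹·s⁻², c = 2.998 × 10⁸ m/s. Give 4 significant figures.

1.738 × 10⁴⁵ rad/s

One Planck angular frequency: ω_P = √(c⁵/(ℏG)) = 1.855 × 10⁴³ rad/s.
93.7 × 1.855 × 10⁴³ rad/s = 1.738 × 10⁴⁵ rad/s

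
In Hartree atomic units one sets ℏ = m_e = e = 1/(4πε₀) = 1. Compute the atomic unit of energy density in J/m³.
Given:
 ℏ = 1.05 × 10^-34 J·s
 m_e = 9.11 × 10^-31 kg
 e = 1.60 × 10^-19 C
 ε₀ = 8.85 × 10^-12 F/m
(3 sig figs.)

u_au = E_h/a₀³ = m_e⁴e¹⁰/((4πε₀)⁵ℏ⁸)
E_h = 4.38 × 10^-18 J
a₀ = 5.26 × 10^-11 m
E_h/a₀³ = 3.01 × 10^13 J/m³

3.01 × 10^13 J/m³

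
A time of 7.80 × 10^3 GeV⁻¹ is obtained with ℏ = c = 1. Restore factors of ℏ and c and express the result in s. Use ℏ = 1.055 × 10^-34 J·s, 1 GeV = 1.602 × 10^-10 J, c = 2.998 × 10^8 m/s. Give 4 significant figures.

5.137 × 10^-21 s

A time is [E]⁻¹ in ℏ=c=1; restore one factor of ℏ.
1 GeV⁻¹ → ℏ × (1 GeV in J)⁻¹ = 6.586 × 10^-25 s.
Result: 7.80 × 10^3 × 6.586 × 10^-25 = 5.137 × 10^-21 s.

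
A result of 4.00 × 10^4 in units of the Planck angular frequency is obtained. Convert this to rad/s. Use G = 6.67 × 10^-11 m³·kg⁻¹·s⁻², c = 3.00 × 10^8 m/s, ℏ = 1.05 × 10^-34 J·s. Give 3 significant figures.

7.45 × 10^47 rad/s

One Planck angular frequency: ω_P = √(c⁵/(ℏG)) = 1.86 × 10^43 rad/s.
4.00 × 10^4 × 1.86 × 10^43 rad/s = 7.45 × 10^47 rad/s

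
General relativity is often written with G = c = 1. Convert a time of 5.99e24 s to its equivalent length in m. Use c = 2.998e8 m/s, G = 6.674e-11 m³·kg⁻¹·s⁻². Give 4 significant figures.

Time → length via c.
5.99e24 s × (c) = 1.796e33 m

1.796e33 m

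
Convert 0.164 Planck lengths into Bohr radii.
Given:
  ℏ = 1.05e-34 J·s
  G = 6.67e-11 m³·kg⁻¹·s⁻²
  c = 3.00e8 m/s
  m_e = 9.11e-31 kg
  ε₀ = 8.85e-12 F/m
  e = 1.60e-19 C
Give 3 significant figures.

5.02e-26

Planck length: ℓ_P = √(ℏG/c³) = 1.61e-35 m
Bohr radius: a₀ = 4πε₀ℏ²/(m_e e²) = 5.26e-11 m
0.164 × 1.61e-35 / 5.26e-11 = 5.02e-26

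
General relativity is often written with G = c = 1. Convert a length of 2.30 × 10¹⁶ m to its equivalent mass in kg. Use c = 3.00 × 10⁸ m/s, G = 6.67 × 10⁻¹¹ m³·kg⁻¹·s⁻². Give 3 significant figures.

3.10 × 10⁴³ kg

Length → mass via c²/G.
2.30 × 10¹⁶ m × (c²/G) = 3.10 × 10⁴³ kg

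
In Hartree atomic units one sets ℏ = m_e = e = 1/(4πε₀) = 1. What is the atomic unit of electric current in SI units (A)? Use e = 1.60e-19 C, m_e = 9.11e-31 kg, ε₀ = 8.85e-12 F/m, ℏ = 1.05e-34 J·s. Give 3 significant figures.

6.67e-3 A

I_au = e E_h/ℏ = m_e e⁵/((4πε₀)²ℏ³)
E_h = 4.38e-18 J
e·E_h/ℏ = 6.67e-3 A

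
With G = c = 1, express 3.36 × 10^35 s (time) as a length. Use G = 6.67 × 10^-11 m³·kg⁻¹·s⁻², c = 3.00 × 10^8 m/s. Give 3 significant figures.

Time → length via c.
3.36 × 10^35 s × (c) = 1.01 × 10^44 m

1.01 × 10^44 m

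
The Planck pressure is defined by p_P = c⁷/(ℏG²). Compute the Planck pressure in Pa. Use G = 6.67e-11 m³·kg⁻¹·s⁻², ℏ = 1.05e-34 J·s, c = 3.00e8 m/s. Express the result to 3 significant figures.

4.68e113 Pa

p_P = c⁷/(ℏG²)
  = 2.19e59 / 4.67e-55
  = 4.68e113 Pa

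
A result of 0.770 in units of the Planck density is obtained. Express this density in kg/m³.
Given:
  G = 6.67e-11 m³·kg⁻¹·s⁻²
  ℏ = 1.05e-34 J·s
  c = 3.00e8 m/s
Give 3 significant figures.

One Planck density: ρ_P = c⁵/(ℏG²) = 5.20e96 kg/m³.
0.770 × 5.20e96 kg/m³ = 4.01e96 kg/m³

4.01e96 kg/m³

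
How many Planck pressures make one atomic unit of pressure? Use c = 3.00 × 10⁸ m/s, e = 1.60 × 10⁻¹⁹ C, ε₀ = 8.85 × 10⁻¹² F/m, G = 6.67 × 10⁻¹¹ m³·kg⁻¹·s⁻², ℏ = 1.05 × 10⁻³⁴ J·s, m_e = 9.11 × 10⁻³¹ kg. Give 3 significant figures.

6.44 × 10⁻¹⁰¹

atomic unit of pressure: P_au = E_h/a₀³ = m_e⁴e¹⁰/((4πε₀)⁵ℏ⁸) = 3.01 × 10¹³ Pa
Planck pressure: p_P = c⁷/(ℏG²) = 4.68 × 10¹¹³ Pa
ratio = 3.01 × 10¹³ / 4.68 × 10¹¹³ = 6.44 × 10⁻¹⁰¹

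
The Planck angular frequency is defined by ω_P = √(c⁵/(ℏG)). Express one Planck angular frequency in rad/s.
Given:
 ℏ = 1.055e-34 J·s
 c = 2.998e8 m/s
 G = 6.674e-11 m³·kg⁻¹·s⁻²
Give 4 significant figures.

ω_P = √(c⁵/(ℏG))
  = √(3.440e86)
  = 1.855e43 rad/s

1.855e43 rad/s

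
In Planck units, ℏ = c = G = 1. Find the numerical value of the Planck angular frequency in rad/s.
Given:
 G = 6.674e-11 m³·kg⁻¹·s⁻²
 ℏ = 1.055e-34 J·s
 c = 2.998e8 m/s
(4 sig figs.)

1.855e43 rad/s

Dimensional analysis gives ω_P = √(c⁵/(ℏG)).
  = √(3.440e86)
  = 1.855e43 rad/s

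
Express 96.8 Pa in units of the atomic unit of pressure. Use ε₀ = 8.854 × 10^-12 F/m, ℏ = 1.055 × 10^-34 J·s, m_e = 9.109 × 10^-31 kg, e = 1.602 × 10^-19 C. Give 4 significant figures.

atomic unit of pressure: P_au = E_h/a₀³ = m_e⁴e¹⁰/((4πε₀)⁵ℏ⁸) = 2.929 × 10^13 Pa.
96.8 / 2.929 × 10^13 = 3.305 × 10^-12

3.305 × 10^-12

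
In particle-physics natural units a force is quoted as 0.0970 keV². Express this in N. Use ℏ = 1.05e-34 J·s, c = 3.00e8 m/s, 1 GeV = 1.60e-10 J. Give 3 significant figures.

Force is [E]/[L] = [E]²/(ℏc); restore (ℏc)⁻¹.
1 GeV² → 1/(ℏc) × (1 GeV in J)² = 8.13e5 N.
Convert the energy scale: 0.0970 keV² = 9.70e-14 GeV².
Result: 9.70e-14 × 8.13e5 = 7.88e-8 N.

7.88e-8 N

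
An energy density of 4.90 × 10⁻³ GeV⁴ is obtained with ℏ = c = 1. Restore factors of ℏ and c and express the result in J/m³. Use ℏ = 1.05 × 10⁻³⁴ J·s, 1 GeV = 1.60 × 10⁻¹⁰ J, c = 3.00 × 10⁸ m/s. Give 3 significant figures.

[E]/[L]³ = [E]⁴/(ℏc)³; restore (ℏc)⁻³.
1 GeV⁴ → 1/(ℏc)³ × (1 GeV in J)⁴ = 2.10 × 10³⁷ J/m³.
Result: 4.90 × 10⁻³ × 2.10 × 10³⁷ = 1.03 × 10³⁵ J/m³.

1.03 × 10³⁵ J/m³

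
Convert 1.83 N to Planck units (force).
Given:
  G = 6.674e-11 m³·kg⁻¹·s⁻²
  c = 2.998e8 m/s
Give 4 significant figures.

Planck force: F_P = c⁴/G = 1.210e44 N.
1.83 / 1.210e44 = 1.512e-44

1.512e-44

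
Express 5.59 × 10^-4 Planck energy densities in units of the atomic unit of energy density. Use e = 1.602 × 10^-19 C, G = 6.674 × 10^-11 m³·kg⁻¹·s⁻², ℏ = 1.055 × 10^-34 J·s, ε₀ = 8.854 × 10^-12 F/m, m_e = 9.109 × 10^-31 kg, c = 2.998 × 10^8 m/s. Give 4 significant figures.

Planck energy density: u_P = c⁷/(ℏG²) = 4.632 × 10^113 J/m³
atomic unit of energy density: u_au = E_h/a₀³ = m_e⁴e¹⁰/((4πε₀)⁵ℏ⁸) = 2.929 × 10^13 J/m³
5.59 × 10^-4 × 4.632 × 10^113 / 2.929 × 10^13 = 8.840 × 10^96

8.840 × 10^96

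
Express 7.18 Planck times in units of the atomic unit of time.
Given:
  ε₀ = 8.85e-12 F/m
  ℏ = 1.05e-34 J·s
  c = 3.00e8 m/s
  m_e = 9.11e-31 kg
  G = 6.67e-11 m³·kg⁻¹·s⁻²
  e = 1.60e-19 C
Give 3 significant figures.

1.61e-26

Planck time: t_P = √(ℏG/c⁵) = 5.37e-44 s
atomic unit of time: τ_au = (4πε₀)²ℏ³/(m_e e⁴) = 2.40e-17 s
7.18 × 5.37e-44 / 2.40e-17 = 1.61e-26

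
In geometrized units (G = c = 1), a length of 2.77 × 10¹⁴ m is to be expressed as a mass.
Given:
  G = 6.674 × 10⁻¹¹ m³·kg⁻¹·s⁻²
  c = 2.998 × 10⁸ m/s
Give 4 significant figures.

Length → mass via c²/G.
2.77 × 10¹⁴ m × (c²/G) = 3.730 × 10⁴¹ kg

3.730 × 10⁴¹ kg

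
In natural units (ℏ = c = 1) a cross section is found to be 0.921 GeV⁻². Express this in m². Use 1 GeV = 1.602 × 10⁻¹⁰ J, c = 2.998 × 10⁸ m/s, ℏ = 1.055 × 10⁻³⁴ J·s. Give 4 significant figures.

3.590 × 10⁻³² m²

Area is [L]² = [E]⁻²·(ℏc)²; restore (ℏc)².
1 GeV⁻² → (ℏc)² × (1 GeV in J)⁻² = 3.898 × 10⁻³² m².
Result: 0.921 × 3.898 × 10⁻³² = 3.590 × 10⁻³² m².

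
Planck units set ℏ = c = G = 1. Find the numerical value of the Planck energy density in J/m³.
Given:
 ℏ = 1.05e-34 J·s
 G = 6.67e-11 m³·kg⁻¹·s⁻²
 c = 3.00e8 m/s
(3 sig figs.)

Dimensional analysis gives u_P = c⁷/(ℏG²).
  = 2.19e59 / 4.67e-55
  = 4.68e113 J/m³

4.68e113 J/m³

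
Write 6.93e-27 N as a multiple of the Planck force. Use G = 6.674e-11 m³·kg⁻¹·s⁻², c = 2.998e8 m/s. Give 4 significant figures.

Planck force: F_P = c⁴/G = 1.210e44 N.
6.93e-27 / 1.210e44 = 5.725e-71

5.725e-71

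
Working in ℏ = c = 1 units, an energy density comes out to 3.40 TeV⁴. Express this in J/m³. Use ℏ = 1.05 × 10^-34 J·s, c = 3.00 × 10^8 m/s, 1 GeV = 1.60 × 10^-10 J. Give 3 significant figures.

7.13 × 10^49 J/m³

[E]/[L]³ = [E]⁴/(ℏc)³; restore (ℏc)⁻³.
1 GeV⁴ → 1/(ℏc)³ × (1 GeV in J)⁴ = 2.10 × 10^37 J/m³.
Convert the energy scale: 3.40 TeV⁴ = 3.40 × 10^12 GeV⁴.
Result: 3.40 × 10^12 × 2.10 × 10^37 = 7.13 × 10^49 J/m³.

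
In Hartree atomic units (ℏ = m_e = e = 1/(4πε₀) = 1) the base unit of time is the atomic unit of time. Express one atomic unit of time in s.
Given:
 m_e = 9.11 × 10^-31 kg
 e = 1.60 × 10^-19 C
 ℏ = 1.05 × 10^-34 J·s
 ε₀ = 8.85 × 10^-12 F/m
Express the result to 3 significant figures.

2.40 × 10^-17 s

τ_au = (4πε₀)²ℏ³/(m_e e⁴)
E_h = 4.38 × 10^-18 J
ℏ/E_h = 2.40 × 10^-17 s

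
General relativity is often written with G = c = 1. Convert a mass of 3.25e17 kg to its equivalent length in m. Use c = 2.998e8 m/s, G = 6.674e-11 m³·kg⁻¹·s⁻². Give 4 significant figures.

2.413e-10 m

In G = c = 1 units mass has dimensions of length; the conversion factor is G/c².
3.25e17 kg × (G/c²) = 2.413e-10 m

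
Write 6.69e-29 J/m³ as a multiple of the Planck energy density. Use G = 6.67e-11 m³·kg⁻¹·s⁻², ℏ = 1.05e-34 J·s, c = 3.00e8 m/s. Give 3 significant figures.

1.43e-142

Planck energy density: u_P = c⁷/(ℏG²) = 4.68e113 J/m³.
6.69e-29 / 4.68e113 = 1.43e-142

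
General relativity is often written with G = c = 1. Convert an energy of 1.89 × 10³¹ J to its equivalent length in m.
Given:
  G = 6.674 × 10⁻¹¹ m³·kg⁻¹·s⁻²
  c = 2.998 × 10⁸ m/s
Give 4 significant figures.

Energy → length via G/c⁴.
1.89 × 10³¹ J × (G/c⁴) = 1.561 × 10⁻¹³ m

1.561 × 10⁻¹³ m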